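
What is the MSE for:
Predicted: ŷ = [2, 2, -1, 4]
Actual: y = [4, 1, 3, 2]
MSE = 6.25

MSE = (1/4)((2-4)² + (2-1)² + (-1-3)² + (4-2)²) = (1/4)(4 + 1 + 16 + 4) = 6.25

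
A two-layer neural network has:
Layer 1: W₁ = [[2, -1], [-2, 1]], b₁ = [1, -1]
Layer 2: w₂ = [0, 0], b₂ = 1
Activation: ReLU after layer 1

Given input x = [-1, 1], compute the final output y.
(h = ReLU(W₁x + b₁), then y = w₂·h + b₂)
y = 1

Layer 1 pre-activation: z₁ = [-2, 2]
After ReLU: h = [0, 2]
Layer 2 output: y = 0×0 + 0×2 + 1 = 1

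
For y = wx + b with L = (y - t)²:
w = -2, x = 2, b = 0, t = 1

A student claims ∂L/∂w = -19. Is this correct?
Incorrect

y = (-2)(2) + 0 = -4
∂L/∂y = 2(y - t) = 2(-4 - 1) = -10
∂y/∂w = x = 2
∂L/∂w = -10 × 2 = -20

Claimed value: -19
Incorrect: The correct gradient is -20.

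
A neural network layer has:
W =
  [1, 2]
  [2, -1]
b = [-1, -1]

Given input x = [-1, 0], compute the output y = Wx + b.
y = [-2, -3]

Wx = [1×-1 + 2×0, 2×-1 + -1×0]
   = [-1, -2]
y = Wx + b = [-1 + -1, -2 + -1] = [-2, -3]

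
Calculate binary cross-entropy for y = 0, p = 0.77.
L = 1.47

L = -0·log(0.77) - 1·log(0.23) = -log(0.23) = 1.47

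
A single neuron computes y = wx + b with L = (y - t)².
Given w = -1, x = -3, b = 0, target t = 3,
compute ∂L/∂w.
∂L/∂w = 0

y = wx + b = (-1)(-3) + 0 = 3
∂L/∂y = 2(y - t) = 2(3 - 3) = 0
∂y/∂w = x = -3
∂L/∂w = ∂L/∂y · ∂y/∂w = 0 × -3 = 0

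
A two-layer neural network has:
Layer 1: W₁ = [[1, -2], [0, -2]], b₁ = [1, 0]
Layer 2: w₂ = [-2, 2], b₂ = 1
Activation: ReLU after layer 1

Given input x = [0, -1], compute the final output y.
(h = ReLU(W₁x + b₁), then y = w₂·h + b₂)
y = -1

Layer 1 pre-activation: z₁ = [3, 2]
After ReLU: h = [3, 2]
Layer 2 output: y = -2×3 + 2×2 + 1 = -1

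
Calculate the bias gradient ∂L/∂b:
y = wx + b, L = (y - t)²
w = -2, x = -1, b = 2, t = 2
∂L/∂b = 4

y = wx + b = (-2)(-1) + 2 = 4
∂L/∂y = 2(y - t) = 2(4 - 2) = 4
∂y/∂b = 1
∂L/∂b = ∂L/∂y · ∂y/∂b = 4 × 1 = 4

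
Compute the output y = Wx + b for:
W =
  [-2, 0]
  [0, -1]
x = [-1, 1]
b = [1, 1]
y = [3, 0]

Wx = [-2×-1 + 0×1, 0×-1 + -1×1]
   = [2, -1]
y = Wx + b = [2 + 1, -1 + 1] = [3, 0]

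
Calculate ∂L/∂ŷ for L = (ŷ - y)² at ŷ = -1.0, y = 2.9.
∂L/∂ŷ = -7.8

∂L/∂ŷ = 2(ŷ - y) = 2(-1.0 - 2.9) = 2(-3.9) = -7.8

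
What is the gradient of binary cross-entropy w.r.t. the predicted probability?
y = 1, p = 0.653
∂L/∂p = -1.531

∂L/∂p = -y/p + (1-y)/(1-p) = -1/0.653 + 0 = -1.531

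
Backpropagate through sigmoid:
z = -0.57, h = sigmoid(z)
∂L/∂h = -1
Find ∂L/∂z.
∂L/∂z = -0.2307

σ(-0.57) = 0.3612
σ'(-0.57) = σ(-0.57)(1 - σ(-0.57)) = 0.3612 × 0.6388 = 0.2307
∂L/∂z = ∂L/∂h · σ'(z) = -1 × 0.2307 = -0.2307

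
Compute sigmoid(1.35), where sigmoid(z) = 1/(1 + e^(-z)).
0.7941

sigmoid(1.35) = 1/(1 + e^(-1.35)) = 1/(1 + 0.2592) = 0.7941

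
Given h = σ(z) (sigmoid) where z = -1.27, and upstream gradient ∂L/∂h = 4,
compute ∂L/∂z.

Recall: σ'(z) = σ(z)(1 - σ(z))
∂L/∂z = 0.6847

σ(-1.27) = 0.2193
σ'(-1.27) = σ(-1.27)(1 - σ(-1.27)) = 0.2193 × 0.7807 = 0.1712
∂L/∂z = ∂L/∂h · σ'(z) = 4 × 0.1712 = 0.6847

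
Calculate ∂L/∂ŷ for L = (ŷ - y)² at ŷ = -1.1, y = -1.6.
∂L/∂ŷ = 1.0

∂L/∂ŷ = 2(ŷ - y) = 2(-1.1 - -1.6) = 2(0.5) = 1.0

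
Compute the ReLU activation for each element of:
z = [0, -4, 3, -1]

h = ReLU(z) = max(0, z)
h = [0, 0, 3, 0]

ReLU applied element-wise: max(0,0)=0, max(0,-4)=0, max(0,3)=3, max(0,-1)=0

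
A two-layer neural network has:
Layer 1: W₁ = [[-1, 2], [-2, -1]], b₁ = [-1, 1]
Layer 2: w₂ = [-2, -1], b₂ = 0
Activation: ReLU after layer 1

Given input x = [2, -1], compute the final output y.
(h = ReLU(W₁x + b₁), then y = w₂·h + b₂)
y = 0

Layer 1 pre-activation: z₁ = [-5, -2]
After ReLU: h = [0, 0]
Layer 2 output: y = -2×0 + -1×0 + 0 = 0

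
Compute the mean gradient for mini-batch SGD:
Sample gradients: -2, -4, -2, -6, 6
Average gradient = -1.6

Average = (1/5)(-2 + -4 + -2 + -6 + 6) = -8/5 = -1.6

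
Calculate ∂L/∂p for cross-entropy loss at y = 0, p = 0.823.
∂L/∂p = 5.65

∂L/∂p = -y/p + (1-y)/(1-p) = 0 + 1/0.177 = 5.65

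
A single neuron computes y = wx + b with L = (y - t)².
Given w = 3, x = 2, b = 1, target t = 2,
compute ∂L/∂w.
∂L/∂w = 20

y = wx + b = (3)(2) + 1 = 7
∂L/∂y = 2(y - t) = 2(7 - 2) = 10
∂y/∂w = x = 2
∂L/∂w = ∂L/∂y · ∂y/∂w = 10 × 2 = 20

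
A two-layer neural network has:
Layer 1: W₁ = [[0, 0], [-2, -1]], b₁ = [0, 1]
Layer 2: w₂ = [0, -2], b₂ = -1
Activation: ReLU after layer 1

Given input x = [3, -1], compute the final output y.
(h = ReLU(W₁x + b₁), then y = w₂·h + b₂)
y = -1

Layer 1 pre-activation: z₁ = [0, -4]
After ReLU: h = [0, 0]
Layer 2 output: y = 0×0 + -2×0 + -1 = -1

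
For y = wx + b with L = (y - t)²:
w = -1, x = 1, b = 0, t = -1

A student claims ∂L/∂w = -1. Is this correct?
Incorrect

y = (-1)(1) + 0 = -1
∂L/∂y = 2(y - t) = 2(-1 - -1) = 0
∂y/∂w = x = 1
∂L/∂w = 0 × 1 = 0

Claimed value: -1
Incorrect: The correct gradient is 0.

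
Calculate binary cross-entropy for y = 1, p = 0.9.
L = 0.1054

L = -1·log(0.9) - 0·log(0.1) = -log(0.9) = 0.1054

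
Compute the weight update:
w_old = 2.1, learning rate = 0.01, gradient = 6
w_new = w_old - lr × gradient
w_new = 2.04

w_new = w - η·∂L/∂w = 2.1 - 0.01×(6) = 2.1 - (0.06) = 2.04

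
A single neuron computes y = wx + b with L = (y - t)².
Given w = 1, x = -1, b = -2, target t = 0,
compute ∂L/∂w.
∂L/∂w = 6

y = wx + b = (1)(-1) + -2 = -3
∂L/∂y = 2(y - t) = 2(-3 - 0) = -6
∂y/∂w = x = -1
∂L/∂w = ∂L/∂y · ∂y/∂w = -6 × -1 = 6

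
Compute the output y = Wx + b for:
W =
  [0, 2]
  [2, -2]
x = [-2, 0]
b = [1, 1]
y = [1, -3]

Wx = [0×-2 + 2×0, 2×-2 + -2×0]
   = [0, -4]
y = Wx + b = [0 + 1, -4 + 1] = [1, -3]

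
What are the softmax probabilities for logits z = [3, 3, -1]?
p = [0.4955, 0.4955, 0.0091]

exp(z) = [20.09, 20.09, 0.3679]
Sum = 40.54
p = [0.4955, 0.4955, 0.0091]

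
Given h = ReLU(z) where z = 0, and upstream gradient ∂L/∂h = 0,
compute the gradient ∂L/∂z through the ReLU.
∂L/∂z = 0

h = ReLU(0) = 0
At z = 0: ∂h/∂z = 0 (by convention)
∂L/∂z = ∂L/∂h · ∂h/∂z = 0 × 0 = 0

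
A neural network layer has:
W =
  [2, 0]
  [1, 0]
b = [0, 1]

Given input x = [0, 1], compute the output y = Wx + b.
y = [0, 1]

Wx = [2×0 + 0×1, 1×0 + 0×1]
   = [0, 0]
y = Wx + b = [0 + 0, 0 + 1] = [0, 1]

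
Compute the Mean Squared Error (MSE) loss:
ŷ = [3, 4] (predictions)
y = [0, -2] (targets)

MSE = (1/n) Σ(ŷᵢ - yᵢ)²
MSE = 22.5

MSE = (1/2)((3-0)² + (4--2)²) = (1/2)(9 + 36) = 22.5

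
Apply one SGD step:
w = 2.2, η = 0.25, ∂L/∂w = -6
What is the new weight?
w_new = 3.7

w_new = w - η·∂L/∂w = 2.2 - 0.25×(-6) = 2.2 - (-1.5) = 3.7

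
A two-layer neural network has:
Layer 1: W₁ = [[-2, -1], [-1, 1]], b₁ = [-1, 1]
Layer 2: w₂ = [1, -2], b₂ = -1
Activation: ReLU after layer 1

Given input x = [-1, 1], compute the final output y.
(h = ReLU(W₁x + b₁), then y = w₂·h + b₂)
y = -7

Layer 1 pre-activation: z₁ = [0, 3]
After ReLU: h = [0, 3]
Layer 2 output: y = 1×0 + -2×3 + -1 = -7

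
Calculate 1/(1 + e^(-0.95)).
0.7211

sigmoid(0.95) = 1/(1 + e^(-0.95)) = 1/(1 + 0.3867) = 0.7211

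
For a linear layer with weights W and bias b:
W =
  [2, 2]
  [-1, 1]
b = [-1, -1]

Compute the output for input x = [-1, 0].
y = [-3, 0]

Wx = [2×-1 + 2×0, -1×-1 + 1×0]
   = [-2, 1]
y = Wx + b = [-2 + -1, 1 + -1] = [-3, 0]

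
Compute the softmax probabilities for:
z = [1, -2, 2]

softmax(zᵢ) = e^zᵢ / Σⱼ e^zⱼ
p = [0.2654, 0.0132, 0.7214]

exp(z) = [2.718, 0.1353, 7.389]
Sum = 10.24
p = [0.2654, 0.0132, 0.7214]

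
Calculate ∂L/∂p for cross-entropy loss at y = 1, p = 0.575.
∂L/∂p = -1.739

∂L/∂p = -y/p + (1-y)/(1-p) = -1/0.575 + 0 = -1.739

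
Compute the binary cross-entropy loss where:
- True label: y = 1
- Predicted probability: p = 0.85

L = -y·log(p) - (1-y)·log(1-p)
L = 0.1625

L = -1·log(0.85) - 0·log(0.15) = -log(0.85) = 0.1625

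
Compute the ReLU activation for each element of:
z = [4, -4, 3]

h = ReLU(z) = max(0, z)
h = [4, 0, 3]

ReLU applied element-wise: max(0,4)=4, max(0,-4)=0, max(0,3)=3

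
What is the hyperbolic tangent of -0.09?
-0.08976

tanh(-0.09) = (e^(-0.09) - e^(0.09))/(e^(-0.09) + e^(0.09)) = -0.08976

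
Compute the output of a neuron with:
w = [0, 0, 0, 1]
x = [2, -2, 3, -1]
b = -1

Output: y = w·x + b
y = -2

y = (0)(2) + (0)(-2) + (0)(3) + (1)(-1) + -1 = -2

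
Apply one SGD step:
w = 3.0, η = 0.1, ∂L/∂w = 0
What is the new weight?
w_new = 3

w_new = w - η·∂L/∂w = 3.0 - 0.1×(0) = 3.0 - (0) = 3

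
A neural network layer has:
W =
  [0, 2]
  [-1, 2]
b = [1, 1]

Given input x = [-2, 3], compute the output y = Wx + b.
y = [7, 9]

Wx = [0×-2 + 2×3, -1×-2 + 2×3]
   = [6, 8]
y = Wx + b = [6 + 1, 8 + 1] = [7, 9]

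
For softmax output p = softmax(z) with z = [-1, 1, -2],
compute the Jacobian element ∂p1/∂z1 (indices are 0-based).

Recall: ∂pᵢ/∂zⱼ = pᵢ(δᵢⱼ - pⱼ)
∂p1/∂z1 = 0.1318

p = softmax(z) = [0.1142, 0.8438, 0.04201]
p1 = 0.8438

∂p1/∂z1 = p1(1 - p1) = 0.8438 × (1 - 0.8438) = 0.1318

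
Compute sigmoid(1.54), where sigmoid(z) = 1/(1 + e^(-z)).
0.8235

sigmoid(1.54) = 1/(1 + e^(-1.54)) = 1/(1 + 0.2144) = 0.8235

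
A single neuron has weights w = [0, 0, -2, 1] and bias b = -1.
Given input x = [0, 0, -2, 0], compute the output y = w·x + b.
y = 3

y = (0)(0) + (0)(0) + (-2)(-2) + (1)(0) + -1 = 3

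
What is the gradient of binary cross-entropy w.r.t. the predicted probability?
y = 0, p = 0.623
∂L/∂p = 2.653

∂L/∂p = -y/p + (1-y)/(1-p) = 0 + 1/0.377 = 2.653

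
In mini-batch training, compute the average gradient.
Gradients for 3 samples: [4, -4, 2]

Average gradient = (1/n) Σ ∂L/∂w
Average gradient = 0.6667

Average = (1/3)(4 + -4 + 2) = 2/3 = 0.6667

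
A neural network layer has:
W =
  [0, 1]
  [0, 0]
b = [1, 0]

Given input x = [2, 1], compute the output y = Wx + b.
y = [2, 0]

Wx = [0×2 + 1×1, 0×2 + 0×1]
   = [1, 0]
y = Wx + b = [1 + 1, 0 + 0] = [2, 0]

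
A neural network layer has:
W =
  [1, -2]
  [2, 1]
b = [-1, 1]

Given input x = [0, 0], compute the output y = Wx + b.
y = [-1, 1]

Wx = [1×0 + -2×0, 2×0 + 1×0]
   = [0, 0]
y = Wx + b = [0 + -1, 0 + 1] = [-1, 1]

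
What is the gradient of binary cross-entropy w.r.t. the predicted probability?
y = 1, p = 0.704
∂L/∂p = -1.42

∂L/∂p = -y/p + (1-y)/(1-p) = -1/0.704 + 0 = -1.42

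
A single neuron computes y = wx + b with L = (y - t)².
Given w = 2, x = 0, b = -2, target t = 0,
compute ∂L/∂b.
∂L/∂b = -4

y = wx + b = (2)(0) + -2 = -2
∂L/∂y = 2(y - t) = 2(-2 - 0) = -4
∂y/∂b = 1
∂L/∂b = ∂L/∂y · ∂y/∂b = -4 × 1 = -4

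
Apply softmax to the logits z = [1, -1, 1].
p = [0.4683, 0.0634, 0.4683]

exp(z) = [2.718, 0.3679, 2.718]
Sum = 5.804
p = [0.4683, 0.0634, 0.4683]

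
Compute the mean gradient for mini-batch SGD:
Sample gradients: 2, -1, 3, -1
Average gradient = 0.75

Average = (1/4)(2 + -1 + 3 + -1) = 3/4 = 0.75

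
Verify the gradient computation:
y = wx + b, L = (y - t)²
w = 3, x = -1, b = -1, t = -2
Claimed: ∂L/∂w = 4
Correct

y = (3)(-1) + -1 = -4
∂L/∂y = 2(y - t) = 2(-4 - -2) = -4
∂y/∂w = x = -1
∂L/∂w = -4 × -1 = 4

Claimed value: 4
Correct: The correct gradient is 4.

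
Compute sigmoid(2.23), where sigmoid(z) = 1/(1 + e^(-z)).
0.9029

sigmoid(2.23) = 1/(1 + e^(-2.23)) = 1/(1 + 0.1075) = 0.9029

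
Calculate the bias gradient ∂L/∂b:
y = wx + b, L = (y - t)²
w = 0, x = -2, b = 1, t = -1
∂L/∂b = 4

y = wx + b = (0)(-2) + 1 = 1
∂L/∂y = 2(y - t) = 2(1 - -1) = 4
∂y/∂b = 1
∂L/∂b = ∂L/∂y · ∂y/∂b = 4 × 1 = 4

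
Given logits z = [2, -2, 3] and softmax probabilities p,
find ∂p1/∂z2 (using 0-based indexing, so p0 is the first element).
∂p1/∂z2 = -0.003566

p = softmax(z) = [0.2676, 0.004902, 0.7275]
p1 = 0.004902, p2 = 0.7275

∂p1/∂z2 = -p1 × p2 = -0.004902 × 0.7275 = -0.003566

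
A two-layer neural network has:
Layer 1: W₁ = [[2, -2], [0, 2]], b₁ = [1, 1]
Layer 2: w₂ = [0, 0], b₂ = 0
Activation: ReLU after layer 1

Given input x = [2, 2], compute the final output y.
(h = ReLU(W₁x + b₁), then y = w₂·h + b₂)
y = 0

Layer 1 pre-activation: z₁ = [1, 5]
After ReLU: h = [1, 5]
Layer 2 output: y = 0×1 + 0×5 + 0 = 0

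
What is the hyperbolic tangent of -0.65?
-0.5717

tanh(-0.65) = (e^(-0.65) - e^(0.65))/(e^(-0.65) + e^(0.65)) = -0.5717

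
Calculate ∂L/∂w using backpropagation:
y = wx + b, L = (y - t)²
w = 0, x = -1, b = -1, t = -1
∂L/∂w = 0

y = wx + b = (0)(-1) + -1 = -1
∂L/∂y = 2(y - t) = 2(-1 - -1) = 0
∂y/∂w = x = -1
∂L/∂w = ∂L/∂y · ∂y/∂w = 0 × -1 = 0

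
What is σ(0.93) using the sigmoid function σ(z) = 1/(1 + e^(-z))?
0.7171

sigmoid(0.93) = 1/(1 + e^(-0.93)) = 1/(1 + 0.3946) = 0.7171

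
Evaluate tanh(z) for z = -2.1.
-0.9705

tanh(-2.1) = (e^(-2.1) - e^(2.1))/(e^(-2.1) + e^(2.1)) = -0.9705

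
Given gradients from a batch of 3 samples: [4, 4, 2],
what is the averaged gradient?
Average gradient = 3.333

Average = (1/3)(4 + 4 + 2) = 10/3 = 3.333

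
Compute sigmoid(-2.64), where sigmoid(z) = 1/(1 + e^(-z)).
0.06661

sigmoid(-2.64) = 1/(1 + e^(2.64)) = 1/(1 + 14.01) = 0.06661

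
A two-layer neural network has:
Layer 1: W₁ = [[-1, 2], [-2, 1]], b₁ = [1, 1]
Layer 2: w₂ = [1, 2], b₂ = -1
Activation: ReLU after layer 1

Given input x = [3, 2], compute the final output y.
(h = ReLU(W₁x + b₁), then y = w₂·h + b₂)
y = 1

Layer 1 pre-activation: z₁ = [2, -3]
After ReLU: h = [2, 0]
Layer 2 output: y = 1×2 + 2×0 + -1 = 1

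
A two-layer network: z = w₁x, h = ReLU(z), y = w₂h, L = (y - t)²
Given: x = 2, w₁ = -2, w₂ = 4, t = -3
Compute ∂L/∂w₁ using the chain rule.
∂L/∂w₁ = 0

Forward pass:
z = w₁x = -2×2 = -4
h = ReLU(-4) = 0
y = w₂h = 4×0 = 0

Backward pass:
∂L/∂y = 2(y - t) = 2(0 - -3) = 6
∂y/∂h = w₂ = 4
∂h/∂z = 0 (ReLU derivative)
∂z/∂w₁ = x = 2

∂L/∂w₁ = 6 × 4 × 0 × 2 = 0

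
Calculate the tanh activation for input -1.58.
-0.9186

tanh(-1.58) = (e^(-1.58) - e^(1.58))/(e^(-1.58) + e^(1.58)) = -0.9186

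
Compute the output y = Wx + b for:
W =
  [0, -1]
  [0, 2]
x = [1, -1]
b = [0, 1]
y = [1, -1]

Wx = [0×1 + -1×-1, 0×1 + 2×-1]
   = [1, -2]
y = Wx + b = [1 + 0, -2 + 1] = [1, -1]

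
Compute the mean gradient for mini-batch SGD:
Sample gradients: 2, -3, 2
Average gradient = 0.3333

Average = (1/3)(2 + -3 + 2) = 1/3 = 0.3333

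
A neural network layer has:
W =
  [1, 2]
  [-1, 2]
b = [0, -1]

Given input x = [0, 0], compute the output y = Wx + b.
y = [0, -1]

Wx = [1×0 + 2×0, -1×0 + 2×0]
   = [0, 0]
y = Wx + b = [0 + 0, 0 + -1] = [0, -1]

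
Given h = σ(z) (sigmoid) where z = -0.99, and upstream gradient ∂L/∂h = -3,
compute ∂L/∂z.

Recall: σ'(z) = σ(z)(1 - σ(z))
∂L/∂z = -0.5926

σ(-0.99) = 0.2709
σ'(-0.99) = σ(-0.99)(1 - σ(-0.99)) = 0.2709 × 0.7291 = 0.1975
∂L/∂z = ∂L/∂h · σ'(z) = -3 × 0.1975 = -0.5926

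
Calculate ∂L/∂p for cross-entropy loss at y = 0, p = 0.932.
∂L/∂p = 14.71

∂L/∂p = -y/p + (1-y)/(1-p) = 0 + 1/0.068 = 14.71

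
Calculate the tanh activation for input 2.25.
0.978

tanh(2.25) = (e^(2.25) - e^(-2.25))/(e^(2.25) + e^(-2.25)) = 0.978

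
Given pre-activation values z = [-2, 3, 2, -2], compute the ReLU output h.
h = [0, 3, 2, 0]

ReLU applied element-wise: max(0,-2)=0, max(0,3)=3, max(0,2)=2, max(0,-2)=0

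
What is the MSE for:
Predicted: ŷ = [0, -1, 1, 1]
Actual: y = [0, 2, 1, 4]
MSE = 4.5

MSE = (1/4)((0-0)² + (-1-2)² + (1-1)² + (1-4)²) = (1/4)(0 + 9 + 0 + 9) = 4.5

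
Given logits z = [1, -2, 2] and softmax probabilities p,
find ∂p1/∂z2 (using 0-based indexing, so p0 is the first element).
∂p1/∂z2 = -0.009532

p = softmax(z) = [0.2654, 0.01321, 0.7214]
p1 = 0.01321, p2 = 0.7214

∂p1/∂z2 = -p1 × p2 = -0.01321 × 0.7214 = -0.009532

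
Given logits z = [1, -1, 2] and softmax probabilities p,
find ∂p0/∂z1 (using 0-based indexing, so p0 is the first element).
∂p0/∂z1 = -0.009113

p = softmax(z) = [0.2595, 0.03512, 0.7054]
p0 = 0.2595, p1 = 0.03512

∂p0/∂z1 = -p0 × p1 = -0.2595 × 0.03512 = -0.009113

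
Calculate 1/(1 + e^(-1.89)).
0.8688

sigmoid(1.89) = 1/(1 + e^(-1.89)) = 1/(1 + 0.1511) = 0.8688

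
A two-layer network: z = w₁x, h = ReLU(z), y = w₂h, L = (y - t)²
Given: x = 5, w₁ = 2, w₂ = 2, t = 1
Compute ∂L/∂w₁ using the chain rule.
∂L/∂w₁ = 380

Forward pass:
z = w₁x = 2×5 = 10
h = ReLU(10) = 10
y = w₂h = 2×10 = 20

Backward pass:
∂L/∂y = 2(y - t) = 2(20 - 1) = 38
∂y/∂h = w₂ = 2
∂h/∂z = 1 (ReLU derivative)
∂z/∂w₁ = x = 5

∂L/∂w₁ = 38 × 2 × 1 × 5 = 380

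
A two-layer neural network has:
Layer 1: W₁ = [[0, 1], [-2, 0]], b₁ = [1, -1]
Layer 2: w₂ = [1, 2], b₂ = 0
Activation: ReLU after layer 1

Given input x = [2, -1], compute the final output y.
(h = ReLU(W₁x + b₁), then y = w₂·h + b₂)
y = 0

Layer 1 pre-activation: z₁ = [0, -5]
After ReLU: h = [0, 0]
Layer 2 output: y = 1×0 + 2×0 + 0 = 0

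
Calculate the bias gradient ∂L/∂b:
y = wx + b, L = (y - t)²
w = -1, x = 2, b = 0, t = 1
∂L/∂b = -6

y = wx + b = (-1)(2) + 0 = -2
∂L/∂y = 2(y - t) = 2(-2 - 1) = -6
∂y/∂b = 1
∂L/∂b = ∂L/∂y · ∂y/∂b = -6 × 1 = -6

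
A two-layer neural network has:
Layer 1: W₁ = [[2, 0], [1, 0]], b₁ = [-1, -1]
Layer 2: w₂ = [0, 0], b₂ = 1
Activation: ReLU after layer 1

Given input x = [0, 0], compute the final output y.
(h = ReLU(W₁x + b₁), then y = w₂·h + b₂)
y = 1

Layer 1 pre-activation: z₁ = [-1, -1]
After ReLU: h = [0, 0]
Layer 2 output: y = 0×0 + 0×0 + 1 = 1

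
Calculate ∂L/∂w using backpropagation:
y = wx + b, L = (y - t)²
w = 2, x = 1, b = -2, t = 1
∂L/∂w = -2

y = wx + b = (2)(1) + -2 = 0
∂L/∂y = 2(y - t) = 2(0 - 1) = -2
∂y/∂w = x = 1
∂L/∂w = ∂L/∂y · ∂y/∂w = -2 × 1 = -2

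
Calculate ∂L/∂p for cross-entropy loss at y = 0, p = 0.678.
∂L/∂p = 3.106

∂L/∂p = -y/p + (1-y)/(1-p) = 0 + 1/0.322 = 3.106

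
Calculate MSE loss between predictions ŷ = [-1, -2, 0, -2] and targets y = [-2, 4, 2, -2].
MSE = 10.25

MSE = (1/4)((-1--2)² + (-2-4)² + (0-2)² + (-2--2)²) = (1/4)(1 + 36 + 4 + 0) = 10.25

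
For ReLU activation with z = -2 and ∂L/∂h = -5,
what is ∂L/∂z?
∂L/∂z = 0

h = ReLU(-2) = 0
Since z < 0: ∂h/∂z = 0
∂L/∂z = ∂L/∂h · ∂h/∂z = -5 × 0 = 0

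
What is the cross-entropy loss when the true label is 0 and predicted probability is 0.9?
L = 2.303

L = -0·log(0.9) - 1·log(0.1) = -log(0.1) = 2.303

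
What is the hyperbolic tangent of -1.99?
-0.9633

tanh(-1.99) = (e^(-1.99) - e^(1.99))/(e^(-1.99) + e^(1.99)) = -0.9633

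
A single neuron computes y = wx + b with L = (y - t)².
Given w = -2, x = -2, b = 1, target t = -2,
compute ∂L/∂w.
∂L/∂w = -28

y = wx + b = (-2)(-2) + 1 = 5
∂L/∂y = 2(y - t) = 2(5 - -2) = 14
∂y/∂w = x = -2
∂L/∂w = ∂L/∂y · ∂y/∂w = 14 × -2 = -28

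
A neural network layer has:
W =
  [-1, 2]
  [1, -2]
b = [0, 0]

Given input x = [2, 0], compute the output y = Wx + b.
y = [-2, 2]

Wx = [-1×2 + 2×0, 1×2 + -2×0]
   = [-2, 2]
y = Wx + b = [-2 + 0, 2 + 0] = [-2, 2]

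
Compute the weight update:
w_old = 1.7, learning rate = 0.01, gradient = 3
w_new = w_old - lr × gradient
w_new = 1.67

w_new = w - η·∂L/∂w = 1.7 - 0.01×(3) = 1.7 - (0.03) = 1.67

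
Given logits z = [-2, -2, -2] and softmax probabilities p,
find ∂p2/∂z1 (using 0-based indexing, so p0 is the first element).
∂p2/∂z1 = -0.1111

p = softmax(z) = [0.3333, 0.3333, 0.3333]
p2 = 0.3333, p1 = 0.3333

∂p2/∂z1 = -p2 × p1 = -0.3333 × 0.3333 = -0.1111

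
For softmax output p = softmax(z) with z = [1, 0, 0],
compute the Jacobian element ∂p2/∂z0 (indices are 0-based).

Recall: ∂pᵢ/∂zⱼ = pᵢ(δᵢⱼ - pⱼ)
∂p2/∂z0 = -0.1221

p = softmax(z) = [0.5761, 0.2119, 0.2119]
p2 = 0.2119, p0 = 0.5761

∂p2/∂z0 = -p2 × p0 = -0.2119 × 0.5761 = -0.1221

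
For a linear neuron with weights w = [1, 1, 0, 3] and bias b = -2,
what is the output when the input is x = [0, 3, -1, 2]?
y = 7

y = (1)(0) + (1)(3) + (0)(-1) + (3)(2) + -2 = 7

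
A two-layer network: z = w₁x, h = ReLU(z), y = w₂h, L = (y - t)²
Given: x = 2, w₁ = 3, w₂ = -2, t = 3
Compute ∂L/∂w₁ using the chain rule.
∂L/∂w₁ = 120

Forward pass:
z = w₁x = 3×2 = 6
h = ReLU(6) = 6
y = w₂h = -2×6 = -12

Backward pass:
∂L/∂y = 2(y - t) = 2(-12 - 3) = -30
∂y/∂h = w₂ = -2
∂h/∂z = 1 (ReLU derivative)
∂z/∂w₁ = x = 2

∂L/∂w₁ = -30 × -2 × 1 × 2 = 120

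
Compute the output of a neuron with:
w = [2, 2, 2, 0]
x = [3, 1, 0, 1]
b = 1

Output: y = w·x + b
y = 9

y = (2)(3) + (2)(1) + (2)(0) + (0)(1) + 1 = 9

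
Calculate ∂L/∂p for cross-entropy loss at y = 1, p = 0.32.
∂L/∂p = -3.125

∂L/∂p = -y/p + (1-y)/(1-p) = -1/0.32 + 0 = -3.125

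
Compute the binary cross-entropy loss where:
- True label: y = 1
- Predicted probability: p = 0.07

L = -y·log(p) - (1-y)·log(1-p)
L = 2.659

L = -1·log(0.07) - 0·log(0.93) = -log(0.07) = 2.659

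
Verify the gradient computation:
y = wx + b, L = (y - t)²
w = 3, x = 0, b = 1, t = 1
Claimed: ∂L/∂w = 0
Correct

y = (3)(0) + 1 = 1
∂L/∂y = 2(y - t) = 2(1 - 1) = 0
∂y/∂w = x = 0
∂L/∂w = 0 × 0 = 0

Claimed value: 0
Correct: The correct gradient is 0.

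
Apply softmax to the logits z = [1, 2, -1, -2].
p = [0.2562, 0.6964, 0.0347, 0.0128]

exp(z) = [2.718, 7.389, 0.3679, 0.1353]
Sum = 10.61
p = [0.2562, 0.6964, 0.0347, 0.0128]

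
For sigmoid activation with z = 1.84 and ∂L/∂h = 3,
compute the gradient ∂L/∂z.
∂L/∂z = 0.3548

σ(1.84) = 0.8629
σ'(1.84) = σ(1.84)(1 - σ(1.84)) = 0.8629 × 0.1371 = 0.1183
∂L/∂z = ∂L/∂h · σ'(z) = 3 × 0.1183 = 0.3548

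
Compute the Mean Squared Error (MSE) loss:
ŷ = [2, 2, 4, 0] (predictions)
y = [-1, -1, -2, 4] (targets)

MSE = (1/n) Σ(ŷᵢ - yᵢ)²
MSE = 17.5

MSE = (1/4)((2--1)² + (2--1)² + (4--2)² + (0-4)²) = (1/4)(9 + 9 + 36 + 16) = 17.5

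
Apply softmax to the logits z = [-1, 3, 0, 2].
p = [0.0128, 0.6964, 0.0347, 0.2562]

exp(z) = [0.3679, 20.09, 1, 7.389]
Sum = 28.84
p = [0.0128, 0.6964, 0.0347, 0.2562]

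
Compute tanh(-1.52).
-0.9087

tanh(-1.52) = (e^(-1.52) - e^(1.52))/(e^(-1.52) + e^(1.52)) = -0.9087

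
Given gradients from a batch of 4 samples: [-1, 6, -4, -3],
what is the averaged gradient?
Average gradient = -0.5

Average = (1/4)(-1 + 6 + -4 + -3) = -2/4 = -0.5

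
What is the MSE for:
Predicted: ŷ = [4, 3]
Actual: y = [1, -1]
MSE = 12.5

MSE = (1/2)((4-1)² + (3--1)²) = (1/2)(9 + 16) = 12.5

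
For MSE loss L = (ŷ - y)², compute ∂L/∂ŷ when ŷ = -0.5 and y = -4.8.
∂L/∂ŷ = 8.6

∂L/∂ŷ = 2(ŷ - y) = 2(-0.5 - -4.8) = 2(4.3) = 8.6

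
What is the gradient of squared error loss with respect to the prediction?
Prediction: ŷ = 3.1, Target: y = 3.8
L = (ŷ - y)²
∂L/∂ŷ = -1.4

∂L/∂ŷ = 2(ŷ - y) = 2(3.1 - 3.8) = 2(-0.7) = -1.4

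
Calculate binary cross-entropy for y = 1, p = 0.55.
L = 0.5978

L = -1·log(0.55) - 0·log(0.45) = -log(0.55) = 0.5978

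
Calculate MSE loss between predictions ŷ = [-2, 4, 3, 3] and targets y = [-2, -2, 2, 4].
MSE = 9.5

MSE = (1/4)((-2--2)² + (4--2)² + (3-2)² + (3-4)²) = (1/4)(0 + 36 + 1 + 1) = 9.5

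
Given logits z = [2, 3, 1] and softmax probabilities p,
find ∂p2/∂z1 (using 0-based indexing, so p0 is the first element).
∂p2/∂z1 = -0.05989

p = softmax(z) = [0.2447, 0.6652, 0.09003]
p2 = 0.09003, p1 = 0.6652

∂p2/∂z1 = -p2 × p1 = -0.09003 × 0.6652 = -0.05989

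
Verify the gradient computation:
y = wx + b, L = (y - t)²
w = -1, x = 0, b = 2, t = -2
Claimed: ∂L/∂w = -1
Incorrect

y = (-1)(0) + 2 = 2
∂L/∂y = 2(y - t) = 2(2 - -2) = 8
∂y/∂w = x = 0
∂L/∂w = 8 × 0 = 0

Claimed value: -1
Incorrect: The correct gradient is 0.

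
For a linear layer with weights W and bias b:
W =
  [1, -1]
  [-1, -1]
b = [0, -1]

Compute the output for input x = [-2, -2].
y = [0, 3]

Wx = [1×-2 + -1×-2, -1×-2 + -1×-2]
   = [0, 4]
y = Wx + b = [0 + 0, 4 + -1] = [0, 3]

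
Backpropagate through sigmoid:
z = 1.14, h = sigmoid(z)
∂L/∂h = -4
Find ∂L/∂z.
∂L/∂z = -0.7344

σ(1.14) = 0.7577
σ'(1.14) = σ(1.14)(1 - σ(1.14)) = 0.7577 × 0.2423 = 0.1836
∂L/∂z = ∂L/∂h · σ'(z) = -4 × 0.1836 = -0.7344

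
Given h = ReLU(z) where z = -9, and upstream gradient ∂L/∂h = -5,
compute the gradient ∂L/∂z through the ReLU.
∂L/∂z = 0

h = ReLU(-9) = 0
Since z < 0: ∂h/∂z = 0
∂L/∂z = ∂L/∂h · ∂h/∂z = -5 × 0 = 0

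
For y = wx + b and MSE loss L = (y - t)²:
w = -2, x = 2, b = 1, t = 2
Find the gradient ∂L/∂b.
∂L/∂b = -10

y = wx + b = (-2)(2) + 1 = -3
∂L/∂y = 2(y - t) = 2(-3 - 2) = -10
∂y/∂b = 1
∂L/∂b = ∂L/∂y · ∂y/∂b = -10 × 1 = -10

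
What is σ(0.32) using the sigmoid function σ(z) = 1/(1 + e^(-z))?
0.5793

sigmoid(0.32) = 1/(1 + e^(-0.32)) = 1/(1 + 0.7261) = 0.5793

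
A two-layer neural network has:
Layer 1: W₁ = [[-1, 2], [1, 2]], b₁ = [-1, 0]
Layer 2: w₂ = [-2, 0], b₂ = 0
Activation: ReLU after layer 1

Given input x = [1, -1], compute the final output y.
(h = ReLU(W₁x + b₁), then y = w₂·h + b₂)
y = 0

Layer 1 pre-activation: z₁ = [-4, -1]
After ReLU: h = [0, 0]
Layer 2 output: y = -2×0 + 0×0 + 0 = 0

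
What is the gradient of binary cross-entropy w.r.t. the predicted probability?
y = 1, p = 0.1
∂L/∂p = -10

∂L/∂p = -y/p + (1-y)/(1-p) = -1/0.1 + 0 = -10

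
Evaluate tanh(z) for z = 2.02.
0.9654

tanh(2.02) = (e^(2.02) - e^(-2.02))/(e^(2.02) + e^(-2.02)) = 0.9654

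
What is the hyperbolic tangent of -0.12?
-0.1194

tanh(-0.12) = (e^(-0.12) - e^(0.12))/(e^(-0.12) + e^(0.12)) = -0.1194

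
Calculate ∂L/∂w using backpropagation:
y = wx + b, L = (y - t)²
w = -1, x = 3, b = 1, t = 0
∂L/∂w = -12

y = wx + b = (-1)(3) + 1 = -2
∂L/∂y = 2(y - t) = 2(-2 - 0) = -4
∂y/∂w = x = 3
∂L/∂w = ∂L/∂y · ∂y/∂w = -4 × 3 = -12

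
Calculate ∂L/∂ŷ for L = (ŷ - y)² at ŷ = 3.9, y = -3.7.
∂L/∂ŷ = 15.2

∂L/∂ŷ = 2(ŷ - y) = 2(3.9 - -3.7) = 2(7.6) = 15.2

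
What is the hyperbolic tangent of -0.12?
-0.1194

tanh(-0.12) = (e^(-0.12) - e^(0.12))/(e^(-0.12) + e^(0.12)) = -0.1194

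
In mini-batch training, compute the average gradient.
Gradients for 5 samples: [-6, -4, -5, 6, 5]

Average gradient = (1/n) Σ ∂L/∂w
Average gradient = -0.8

Average = (1/5)(-6 + -4 + -5 + 6 + 5) = -4/5 = -0.8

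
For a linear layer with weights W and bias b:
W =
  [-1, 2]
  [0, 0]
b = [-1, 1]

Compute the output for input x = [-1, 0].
y = [0, 1]

Wx = [-1×-1 + 2×0, 0×-1 + 0×0]
   = [1, 0]
y = Wx + b = [1 + -1, 0 + 1] = [0, 1]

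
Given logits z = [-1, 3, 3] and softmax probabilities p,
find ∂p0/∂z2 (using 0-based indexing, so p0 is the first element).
∂p0/∂z2 = -0.004496

p = softmax(z) = [0.009075, 0.4955, 0.4955]
p0 = 0.009075, p2 = 0.4955

∂p0/∂z2 = -p0 × p2 = -0.009075 × 0.4955 = -0.004496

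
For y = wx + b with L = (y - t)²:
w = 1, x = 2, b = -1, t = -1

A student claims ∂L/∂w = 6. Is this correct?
Incorrect

y = (1)(2) + -1 = 1
∂L/∂y = 2(y - t) = 2(1 - -1) = 4
∂y/∂w = x = 2
∂L/∂w = 4 × 2 = 8

Claimed value: 6
Incorrect: The correct gradient is 8.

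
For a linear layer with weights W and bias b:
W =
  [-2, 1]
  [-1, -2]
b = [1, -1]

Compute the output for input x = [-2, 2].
y = [7, -3]

Wx = [-2×-2 + 1×2, -1×-2 + -2×2]
   = [6, -2]
y = Wx + b = [6 + 1, -2 + -1] = [7, -3]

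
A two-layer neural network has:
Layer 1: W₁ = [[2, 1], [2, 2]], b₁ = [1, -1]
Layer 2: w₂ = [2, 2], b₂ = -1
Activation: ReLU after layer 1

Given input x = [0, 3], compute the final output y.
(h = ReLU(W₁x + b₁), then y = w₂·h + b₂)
y = 17

Layer 1 pre-activation: z₁ = [4, 5]
After ReLU: h = [4, 5]
Layer 2 output: y = 2×4 + 2×5 + -1 = 17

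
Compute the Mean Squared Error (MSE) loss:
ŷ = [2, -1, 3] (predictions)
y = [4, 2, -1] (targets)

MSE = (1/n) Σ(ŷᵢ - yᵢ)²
MSE = 9.667

MSE = (1/3)((2-4)² + (-1-2)² + (3--1)²) = (1/3)(4 + 9 + 16) = 9.667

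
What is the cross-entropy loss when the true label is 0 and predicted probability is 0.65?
L = 1.05

L = -0·log(0.65) - 1·log(0.35) = -log(0.35) = 1.05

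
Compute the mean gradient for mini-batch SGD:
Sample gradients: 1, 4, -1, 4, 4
Average gradient = 2.4

Average = (1/5)(1 + 4 + -1 + 4 + 4) = 12/5 = 2.4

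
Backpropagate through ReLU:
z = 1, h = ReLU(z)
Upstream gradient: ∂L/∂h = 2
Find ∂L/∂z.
∂L/∂z = 2

h = ReLU(1) = 1
Since z > 0: ∂h/∂z = 1
∂L/∂z = ∂L/∂h · ∂h/∂z = 2 × 1 = 2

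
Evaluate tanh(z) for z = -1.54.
-0.9121

tanh(-1.54) = (e^(-1.54) - e^(1.54))/(e^(-1.54) + e^(1.54)) = -0.9121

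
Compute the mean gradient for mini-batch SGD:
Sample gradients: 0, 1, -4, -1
Average gradient = -1

Average = (1/4)(0 + 1 + -4 + -1) = -4/4 = -1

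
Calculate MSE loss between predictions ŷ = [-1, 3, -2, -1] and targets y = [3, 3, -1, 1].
MSE = 5.25

MSE = (1/4)((-1-3)² + (3-3)² + (-2--1)² + (-1-1)²) = (1/4)(16 + 0 + 1 + 4) = 5.25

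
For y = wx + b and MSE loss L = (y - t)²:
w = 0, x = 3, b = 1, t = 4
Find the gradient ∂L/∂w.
∂L/∂w = -18

y = wx + b = (0)(3) + 1 = 1
∂L/∂y = 2(y - t) = 2(1 - 4) = -6
∂y/∂w = x = 3
∂L/∂w = ∂L/∂y · ∂y/∂w = -6 × 3 = -18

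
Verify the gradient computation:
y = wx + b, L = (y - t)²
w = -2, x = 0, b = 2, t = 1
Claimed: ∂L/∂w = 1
Incorrect

y = (-2)(0) + 2 = 2
∂L/∂y = 2(y - t) = 2(2 - 1) = 2
∂y/∂w = x = 0
∂L/∂w = 2 × 0 = 0

Claimed value: 1
Incorrect: The correct gradient is 0.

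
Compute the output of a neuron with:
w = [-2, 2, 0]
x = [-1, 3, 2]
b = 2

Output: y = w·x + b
y = 10

y = (-2)(-1) + (2)(3) + (0)(2) + 2 = 10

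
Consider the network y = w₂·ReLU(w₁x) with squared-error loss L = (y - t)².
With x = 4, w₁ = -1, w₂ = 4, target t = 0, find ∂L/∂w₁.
∂L/∂w₁ = 0

Forward pass:
z = w₁x = -1×4 = -4
h = ReLU(-4) = 0
y = w₂h = 4×0 = 0

Backward pass:
∂L/∂y = 2(y - t) = 2(0 - 0) = 0
∂y/∂h = w₂ = 4
∂h/∂z = 0 (ReLU derivative)
∂z/∂w₁ = x = 4

∂L/∂w₁ = 0 × 4 × 0 × 4 = 0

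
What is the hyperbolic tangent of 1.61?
0.9232

tanh(1.61) = (e^(1.61) - e^(-1.61))/(e^(1.61) + e^(-1.61)) = 0.9232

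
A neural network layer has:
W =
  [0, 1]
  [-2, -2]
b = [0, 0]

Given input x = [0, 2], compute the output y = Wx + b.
y = [2, -4]

Wx = [0×0 + 1×2, -2×0 + -2×2]
   = [2, -4]
y = Wx + b = [2 + 0, -4 + 0] = [2, -4]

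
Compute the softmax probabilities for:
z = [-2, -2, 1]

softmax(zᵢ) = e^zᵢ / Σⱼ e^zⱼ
p = [0.0453, 0.0453, 0.9094]

exp(z) = [0.1353, 0.1353, 2.718]
Sum = 2.989
p = [0.0453, 0.0453, 0.9094]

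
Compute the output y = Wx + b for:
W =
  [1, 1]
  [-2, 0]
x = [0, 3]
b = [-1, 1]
y = [2, 1]

Wx = [1×0 + 1×3, -2×0 + 0×3]
   = [3, 0]
y = Wx + b = [3 + -1, 0 + 1] = [2, 1]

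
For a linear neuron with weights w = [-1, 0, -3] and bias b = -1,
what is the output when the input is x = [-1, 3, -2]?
y = 6

y = (-1)(-1) + (0)(3) + (-3)(-2) + -1 = 6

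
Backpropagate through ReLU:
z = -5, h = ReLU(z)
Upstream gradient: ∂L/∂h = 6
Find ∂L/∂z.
∂L/∂z = 0

h = ReLU(-5) = 0
Since z < 0: ∂h/∂z = 0
∂L/∂z = ∂L/∂h · ∂h/∂z = 6 × 0 = 0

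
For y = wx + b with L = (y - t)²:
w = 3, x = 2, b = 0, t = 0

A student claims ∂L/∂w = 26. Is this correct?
Incorrect

y = (3)(2) + 0 = 6
∂L/∂y = 2(y - t) = 2(6 - 0) = 12
∂y/∂w = x = 2
∂L/∂w = 12 × 2 = 24

Claimed value: 26
Incorrect: The correct gradient is 24.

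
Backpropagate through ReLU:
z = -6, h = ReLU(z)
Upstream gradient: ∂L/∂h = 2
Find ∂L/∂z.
∂L/∂z = 0

h = ReLU(-6) = 0
Since z < 0: ∂h/∂z = 0
∂L/∂z = ∂L/∂h · ∂h/∂z = 2 × 0 = 0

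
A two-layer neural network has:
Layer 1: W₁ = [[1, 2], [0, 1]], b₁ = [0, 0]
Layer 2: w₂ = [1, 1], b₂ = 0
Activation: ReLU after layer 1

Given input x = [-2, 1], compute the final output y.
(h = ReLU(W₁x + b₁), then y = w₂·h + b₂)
y = 1

Layer 1 pre-activation: z₁ = [0, 1]
After ReLU: h = [0, 1]
Layer 2 output: y = 1×0 + 1×1 + 0 = 1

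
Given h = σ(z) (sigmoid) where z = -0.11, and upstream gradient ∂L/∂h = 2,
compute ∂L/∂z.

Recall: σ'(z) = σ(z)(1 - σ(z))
∂L/∂z = 0.4985

σ(-0.11) = 0.4725
σ'(-0.11) = σ(-0.11)(1 - σ(-0.11)) = 0.4725 × 0.5275 = 0.2492
∂L/∂z = ∂L/∂h · σ'(z) = 2 × 0.2492 = 0.4985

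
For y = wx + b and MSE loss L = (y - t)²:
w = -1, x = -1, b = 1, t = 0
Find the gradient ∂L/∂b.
∂L/∂b = 4

y = wx + b = (-1)(-1) + 1 = 2
∂L/∂y = 2(y - t) = 2(2 - 0) = 4
∂y/∂b = 1
∂L/∂b = ∂L/∂y · ∂y/∂b = 4 × 1 = 4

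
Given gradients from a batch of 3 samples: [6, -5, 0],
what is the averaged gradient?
Average gradient = 0.3333

Average = (1/3)(6 + -5 + 0) = 1/3 = 0.3333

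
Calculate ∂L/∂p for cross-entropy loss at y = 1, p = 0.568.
∂L/∂p = -1.761

∂L/∂p = -y/p + (1-y)/(1-p) = -1/0.568 + 0 = -1.761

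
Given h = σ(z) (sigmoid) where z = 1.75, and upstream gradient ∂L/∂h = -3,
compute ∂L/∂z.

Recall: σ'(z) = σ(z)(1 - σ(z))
∂L/∂z = -0.3784

σ(1.75) = 0.852
σ'(1.75) = σ(1.75)(1 - σ(1.75)) = 0.852 × 0.148 = 0.1261
∂L/∂z = ∂L/∂h · σ'(z) = -3 × 0.1261 = -0.3784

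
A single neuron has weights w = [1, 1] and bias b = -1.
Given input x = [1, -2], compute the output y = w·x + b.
y = -2

y = (1)(1) + (1)(-2) + -1 = -2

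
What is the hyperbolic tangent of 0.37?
0.354

tanh(0.37) = (e^(0.37) - e^(-0.37))/(e^(0.37) + e^(-0.37)) = 0.354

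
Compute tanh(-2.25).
-0.978

tanh(-2.25) = (e^(-2.25) - e^(2.25))/(e^(-2.25) + e^(2.25)) = -0.978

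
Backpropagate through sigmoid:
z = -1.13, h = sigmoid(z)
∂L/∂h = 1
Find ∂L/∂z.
∂L/∂z = 0.1845

σ(-1.13) = 0.2442
σ'(-1.13) = σ(-1.13)(1 - σ(-1.13)) = 0.2442 × 0.7558 = 0.1845
∂L/∂z = ∂L/∂h · σ'(z) = 1 × 0.1845 = 0.1845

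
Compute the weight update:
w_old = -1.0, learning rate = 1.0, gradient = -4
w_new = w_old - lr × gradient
w_new = 3

w_new = w - η·∂L/∂w = -1.0 - 1.0×(-4) = -1.0 - (-4) = 3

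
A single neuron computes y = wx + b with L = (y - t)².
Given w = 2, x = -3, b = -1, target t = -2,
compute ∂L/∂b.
∂L/∂b = -10

y = wx + b = (2)(-3) + -1 = -7
∂L/∂y = 2(y - t) = 2(-7 - -2) = -10
∂y/∂b = 1
∂L/∂b = ∂L/∂y · ∂y/∂b = -10 × 1 = -10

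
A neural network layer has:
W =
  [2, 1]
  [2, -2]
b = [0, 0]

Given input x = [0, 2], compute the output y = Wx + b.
y = [2, -4]

Wx = [2×0 + 1×2, 2×0 + -2×2]
   = [2, -4]
y = Wx + b = [2 + 0, -4 + 0] = [2, -4]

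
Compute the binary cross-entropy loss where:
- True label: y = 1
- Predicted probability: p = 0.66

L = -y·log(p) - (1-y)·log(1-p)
L = 0.4155

L = -1·log(0.66) - 0·log(0.34) = -log(0.66) = 0.4155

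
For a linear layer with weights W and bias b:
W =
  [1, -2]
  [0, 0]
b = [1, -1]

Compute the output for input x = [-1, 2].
y = [-4, -1]

Wx = [1×-1 + -2×2, 0×-1 + 0×2]
   = [-5, 0]
y = Wx + b = [-5 + 1, 0 + -1] = [-4, -1]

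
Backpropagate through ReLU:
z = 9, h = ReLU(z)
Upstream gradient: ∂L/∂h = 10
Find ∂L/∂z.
∂L/∂z = 10

h = ReLU(9) = 9
Since z > 0: ∂h/∂z = 1
∂L/∂z = ∂L/∂h · ∂h/∂z = 10 × 1 = 10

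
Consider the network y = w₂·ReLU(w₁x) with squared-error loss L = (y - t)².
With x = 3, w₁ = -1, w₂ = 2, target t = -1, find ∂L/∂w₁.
∂L/∂w₁ = 0

Forward pass:
z = w₁x = -1×3 = -3
h = ReLU(-3) = 0
y = w₂h = 2×0 = 0

Backward pass:
∂L/∂y = 2(y - t) = 2(0 - -1) = 2
∂y/∂h = w₂ = 2
∂h/∂z = 0 (ReLU derivative)
∂z/∂w₁ = x = 3

∂L/∂w₁ = 2 × 2 × 0 × 3 = 0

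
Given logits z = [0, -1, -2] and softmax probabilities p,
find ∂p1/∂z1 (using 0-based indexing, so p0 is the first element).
∂p1/∂z1 = 0.1848

p = softmax(z) = [0.6652, 0.2447, 0.09003]
p1 = 0.2447

∂p1/∂z1 = p1(1 - p1) = 0.2447 × (1 - 0.2447) = 0.1848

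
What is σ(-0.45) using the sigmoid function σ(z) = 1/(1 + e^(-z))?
0.3894

sigmoid(-0.45) = 1/(1 + e^(0.45)) = 1/(1 + 1.568) = 0.3894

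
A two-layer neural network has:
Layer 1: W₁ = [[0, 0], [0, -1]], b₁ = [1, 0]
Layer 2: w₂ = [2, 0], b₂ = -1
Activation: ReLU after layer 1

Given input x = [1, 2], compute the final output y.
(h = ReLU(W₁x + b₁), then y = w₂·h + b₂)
y = 1

Layer 1 pre-activation: z₁ = [1, -2]
After ReLU: h = [1, 0]
Layer 2 output: y = 2×1 + 0×0 + -1 = 1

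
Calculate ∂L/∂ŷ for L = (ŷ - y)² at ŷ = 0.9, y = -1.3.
∂L/∂ŷ = 4.4

∂L/∂ŷ = 2(ŷ - y) = 2(0.9 - -1.3) = 2(2.2) = 4.4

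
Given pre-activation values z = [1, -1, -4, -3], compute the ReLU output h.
h = [1, 0, 0, 0]

ReLU applied element-wise: max(0,1)=1, max(0,-1)=0, max(0,-4)=0, max(0,-3)=0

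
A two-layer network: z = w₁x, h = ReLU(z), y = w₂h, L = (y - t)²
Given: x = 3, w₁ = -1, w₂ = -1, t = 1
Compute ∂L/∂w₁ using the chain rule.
∂L/∂w₁ = 0

Forward pass:
z = w₁x = -1×3 = -3
h = ReLU(-3) = 0
y = w₂h = -1×0 = 0

Backward pass:
∂L/∂y = 2(y - t) = 2(0 - 1) = -2
∂y/∂h = w₂ = -1
∂h/∂z = 0 (ReLU derivative)
∂z/∂w₁ = x = 3

∂L/∂w₁ = -2 × -1 × 0 × 3 = 0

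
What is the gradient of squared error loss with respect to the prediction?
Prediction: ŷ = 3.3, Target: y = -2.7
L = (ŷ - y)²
∂L/∂ŷ = 12.0

∂L/∂ŷ = 2(ŷ - y) = 2(3.3 - -2.7) = 2(6.0) = 12.0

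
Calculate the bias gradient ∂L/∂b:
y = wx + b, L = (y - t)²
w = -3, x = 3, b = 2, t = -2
∂L/∂b = -10

y = wx + b = (-3)(3) + 2 = -7
∂L/∂y = 2(y - t) = 2(-7 - -2) = -10
∂y/∂b = 1
∂L/∂b = ∂L/∂y · ∂y/∂b = -10 × 1 = -10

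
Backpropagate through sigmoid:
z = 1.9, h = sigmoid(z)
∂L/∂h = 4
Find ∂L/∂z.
∂L/∂z = 0.4527

σ(1.9) = 0.8699
σ'(1.9) = σ(1.9)(1 - σ(1.9)) = 0.8699 × 0.1301 = 0.1132
∂L/∂z = ∂L/∂h · σ'(z) = 4 × 0.1132 = 0.4527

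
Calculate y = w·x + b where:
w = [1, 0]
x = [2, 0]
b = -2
y = 0

y = (1)(2) + (0)(0) + -2 = 0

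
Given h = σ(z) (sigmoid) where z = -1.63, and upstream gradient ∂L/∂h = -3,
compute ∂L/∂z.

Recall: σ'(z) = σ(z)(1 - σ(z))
∂L/∂z = -0.411

σ(-1.63) = 0.1638
σ'(-1.63) = σ(-1.63)(1 - σ(-1.63)) = 0.1638 × 0.8362 = 0.137
∂L/∂z = ∂L/∂h · σ'(z) = -3 × 0.137 = -0.411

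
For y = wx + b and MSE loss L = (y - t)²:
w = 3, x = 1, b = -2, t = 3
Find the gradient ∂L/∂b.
∂L/∂b = -4

y = wx + b = (3)(1) + -2 = 1
∂L/∂y = 2(y - t) = 2(1 - 3) = -4
∂y/∂b = 1
∂L/∂b = ∂L/∂y · ∂y/∂b = -4 × 1 = -4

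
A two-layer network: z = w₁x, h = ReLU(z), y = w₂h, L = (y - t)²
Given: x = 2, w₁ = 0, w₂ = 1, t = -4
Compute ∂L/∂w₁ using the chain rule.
∂L/∂w₁ = 0

Forward pass:
z = w₁x = 0×2 = 0
h = ReLU(0) = 0
y = w₂h = 1×0 = 0

Backward pass:
∂L/∂y = 2(y - t) = 2(0 - -4) = 8
∂y/∂h = w₂ = 1
∂h/∂z = 0 (ReLU derivative)
∂z/∂w₁ = x = 2

∂L/∂w₁ = 8 × 1 × 0 × 2 = 0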